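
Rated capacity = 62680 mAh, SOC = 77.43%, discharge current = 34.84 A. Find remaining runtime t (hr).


Convert: C_total = 62680 mAh = 62.68 Ah
Step 1: remaining = SOC/100 * C_total = 77.43/100 * 62.68 = 48.533 Ah
Step 2: t = remaining / I = 48.533 / 34.84 = 1.393 hr

1.393 hr


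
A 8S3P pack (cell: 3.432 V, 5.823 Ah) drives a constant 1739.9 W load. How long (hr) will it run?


Step 1: E_pack = Ns * V_cell * Np * C_cell = 8 * 3.432 * 3 * 5.823 = 479.63 Wh
Step 2: t = E_pack / P = 479.63 / 1739.9 = 0.2757 hr

0.2757 hr


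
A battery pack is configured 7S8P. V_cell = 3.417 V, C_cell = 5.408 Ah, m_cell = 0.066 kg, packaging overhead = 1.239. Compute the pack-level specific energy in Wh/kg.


Step 1: V_pack = 7 * 3.417 = 23.919 V
Step 2: C_pack = 8 * 5.408 = 43.264 Ah
Step 3: E_pack = V_pack * C_pack = 23.919 * 43.264 = 1034.8 Wh
Step 4: m_pack = 7 * 8 * 0.066 * 1.239 = 4.5793 kg
Step 5: ED = E_pack / m_pack = 1034.8 / 4.5793 = 226.0 Wh/kg

226.0 Wh/kg


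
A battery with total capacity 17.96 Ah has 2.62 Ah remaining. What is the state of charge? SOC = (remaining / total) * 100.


SOC% = 2.62 / 17.96 * 100 = 14.59%

14.59%


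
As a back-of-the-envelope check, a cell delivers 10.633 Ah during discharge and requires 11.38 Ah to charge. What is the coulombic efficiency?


eta_c = Q_dis / Q_chg * 100 = 10.633 / 11.38 * 100 = 93.44%

93.44%


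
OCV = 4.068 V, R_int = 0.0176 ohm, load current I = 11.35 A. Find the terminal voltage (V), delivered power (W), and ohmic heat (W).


Step 1: V_terminal = OCV - I*R = 4.068 - 11.35 * 0.0176 = 3.8682 V
Step 2: P_out = V_terminal * I = 3.8682 * 11.35 = 43.90 W
Step 3: Q = I^2 * R = 11.35^2 * 0.0176 = 2.267 W

V=3.8682 V, P=43.90 W, Q=2.267 W


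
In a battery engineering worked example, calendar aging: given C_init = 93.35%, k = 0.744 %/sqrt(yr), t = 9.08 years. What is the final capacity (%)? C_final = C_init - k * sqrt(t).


sqrt(t) = sqrt(9.08) = 3.0133
C_final = 93.35 - 0.744 * 3.0133 = 91.11%

91.11%


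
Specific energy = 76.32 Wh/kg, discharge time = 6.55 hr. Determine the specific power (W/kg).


Specific power = 76.32 Wh/kg / 6.55 hr = 11.65 W/kg

11.65 W/kg


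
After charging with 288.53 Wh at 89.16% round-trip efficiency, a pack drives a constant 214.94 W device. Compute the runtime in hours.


Step 1: E_discharge = eta/100 * E_charge = 89.16/100 * 288.53 = 257.25 Wh
Step 2: t = E_discharge / P = 257.25 / 214.94 = 1.197 hr

1.197 hr


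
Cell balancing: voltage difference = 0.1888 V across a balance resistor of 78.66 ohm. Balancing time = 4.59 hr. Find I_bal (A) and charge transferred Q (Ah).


First, Ohm's law: I_bal = 0.1888 V / 78.66 ohm = 0.0024002 A
Then Q = I * t = 0.0024002 A * 4.59 hr = 0.01102 Ah

I=0.0024002 A, Q=0.01102 Ah


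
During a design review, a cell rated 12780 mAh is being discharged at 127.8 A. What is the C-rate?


Convert: capacity = 12780 mAh = 12.78 Ah
Rearranging: C_rate = 127.8 / 12.78 = 10C

10C


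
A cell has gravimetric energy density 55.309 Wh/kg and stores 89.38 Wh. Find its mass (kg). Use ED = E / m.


m = E / ED = 89.38 / 55.309 = 1.616 kg

1.616 kg


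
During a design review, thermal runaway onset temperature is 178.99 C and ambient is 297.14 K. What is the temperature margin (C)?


Convert: T_ambient = 297.14 K = 23.99 C
margin = 178.99 - 23.99 = 155 C

155 C


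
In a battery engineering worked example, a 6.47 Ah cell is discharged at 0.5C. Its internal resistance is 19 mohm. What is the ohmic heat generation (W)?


Convert: R = 19 mohm = 0.019 ohm
Step 1: I = C_rate * capacity = 0.5 * 6.47 = 3.235 A
Step 2: Q = I^2 * R = 3.235^2 * 0.019 = 10.465 * 0.019 = 0.1988 W

0.1988 W


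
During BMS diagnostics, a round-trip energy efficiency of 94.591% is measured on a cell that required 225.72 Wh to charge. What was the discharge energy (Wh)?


E_dis = eta/100 * E_chg = 94.591/100 * 225.72 = 213.5 Wh

213.5 Wh


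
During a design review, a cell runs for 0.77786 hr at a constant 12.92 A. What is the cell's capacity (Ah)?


C = I * t = 12.92 * 0.77786 = 10.05 Ah

10.05 Ah


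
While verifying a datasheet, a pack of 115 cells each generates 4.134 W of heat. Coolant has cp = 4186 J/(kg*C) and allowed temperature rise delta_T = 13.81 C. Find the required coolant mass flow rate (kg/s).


Q_total = 115 * 4.134 = 475.41 W
m_dot = Q_total / (cp * dT) = 475.41 / (4186 * 13.81) = 0.008224 kg/s

0.008224 kg/s


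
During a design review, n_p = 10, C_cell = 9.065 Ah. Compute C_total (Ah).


Parallel capacities add: 10 * 9.065 Ah = 90.65 Ah

90.65 Ah


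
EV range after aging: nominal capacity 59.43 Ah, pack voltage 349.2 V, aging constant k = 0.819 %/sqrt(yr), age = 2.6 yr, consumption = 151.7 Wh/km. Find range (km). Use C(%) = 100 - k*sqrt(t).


Step 1: capacity retention = 100 - 0.819 * sqrt(2.6) = 100 - 0.819 * 1.6125 = 98.679%
Step 2: C_now = 59.43 * 98.679/100 = 58.645 Ah
Step 3: E_pack = V * C_now = 349.2 * 58.645 = 20479 Wh
Step 4: range = E_pack / consumption = 20479 / 151.7 = 135.0 km

135.0 km


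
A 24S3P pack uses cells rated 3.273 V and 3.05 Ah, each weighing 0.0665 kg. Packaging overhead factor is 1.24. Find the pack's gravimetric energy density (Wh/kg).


Step 1: V_pack = 24 * 3.273 = 78.552 V
Step 2: C_pack = 3 * 3.05 = 9.15 Ah
Step 3: E_pack = V_pack * C_pack = 78.552 * 9.15 = 718.75 Wh
Step 4: m_pack = 24 * 3 * 0.0665 * 1.24 = 5.9371 kg
Step 5: ED = E_pack / m_pack = 718.75 / 5.9371 = 121.1 Wh/kg

121.1 Wh/kg


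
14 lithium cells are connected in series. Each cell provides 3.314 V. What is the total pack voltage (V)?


With 14 cells in series at 3.314 V each, V_pack = 46.396 V

46.396 V


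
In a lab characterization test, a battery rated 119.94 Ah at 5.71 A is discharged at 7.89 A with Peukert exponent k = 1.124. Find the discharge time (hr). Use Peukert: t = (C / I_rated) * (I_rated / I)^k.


t_rated = C / I_rated = 119.94 / 5.71 = 21.005 hr
(I_rated/I)^k = (0.7237)^1.124 = 0.69525
t = t_rated * (I_rated/I)^k = 21.005 * 0.69525 = 14.60 hr

14.60 hr


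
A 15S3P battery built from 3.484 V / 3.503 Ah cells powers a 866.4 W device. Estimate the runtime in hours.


Step 1: E_pack = Ns * V_cell * Np * C_cell = 15 * 3.484 * 3 * 3.503 = 549.2 Wh
Step 2: t = E_pack / P = 549.2 / 866.4 = 0.6339 hr

0.6339 hr


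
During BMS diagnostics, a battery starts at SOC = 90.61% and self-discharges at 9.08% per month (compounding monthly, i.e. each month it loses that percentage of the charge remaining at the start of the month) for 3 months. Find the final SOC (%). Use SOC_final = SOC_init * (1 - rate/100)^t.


Monthly retention factor = 1 - 9.08/100 = 0.9092
Over 3 months: factor^3 = 0.75159
SOC_final = 90.61 * 0.75159 = 68.10%

68.10%


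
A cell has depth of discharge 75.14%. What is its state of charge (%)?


SOC = 100 - DOD = 100 - 75.14 = 24.86%

24.86%


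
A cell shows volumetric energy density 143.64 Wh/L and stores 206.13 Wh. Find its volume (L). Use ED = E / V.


V = E / ED = 206.13 / 143.64 = 1.435 L

1.435 L


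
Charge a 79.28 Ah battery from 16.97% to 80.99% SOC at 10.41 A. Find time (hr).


delta_Ah = 79.28 * (80.99 - 16.97) / 100 = 50.755 Ah
t = delta_Ah / I = 50.755 / 10.41 = 4.876 hr

4.876 hr


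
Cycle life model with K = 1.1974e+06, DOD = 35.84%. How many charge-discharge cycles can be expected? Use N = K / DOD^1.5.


DOD^1.5 = 214.56
N = K / DOD^1.5 = 1.1974e+06 / 214.56 = 5581

5581 cycles


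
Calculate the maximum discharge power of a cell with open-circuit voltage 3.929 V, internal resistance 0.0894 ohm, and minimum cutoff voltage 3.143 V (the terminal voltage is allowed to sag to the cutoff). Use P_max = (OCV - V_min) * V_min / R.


P_max = (OCV - V_min) * V_min / R = (3.929 - 3.143) * 3.143 / 0.0894 = 0.786 * 3.143 / 0.0894 = 27.63 W

27.63 W


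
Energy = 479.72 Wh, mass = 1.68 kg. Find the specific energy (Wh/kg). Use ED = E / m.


ED = E / m = 479.72 / 1.68 = 285.5 Wh/kg

285.5 Wh/kg


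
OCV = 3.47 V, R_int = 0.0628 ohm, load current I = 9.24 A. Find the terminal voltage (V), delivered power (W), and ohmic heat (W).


Step 1: V_terminal = OCV - I*R = 3.47 - 9.24 * 0.0628 = 2.8897 V
Step 2: P_out = V_terminal * I = 2.8897 * 9.24 = 26.70 W
Step 3: Q = I^2 * R = 9.24^2 * 0.0628 = 5.362 W

V=2.8897 V, P=26.70 W, Q=5.362 W


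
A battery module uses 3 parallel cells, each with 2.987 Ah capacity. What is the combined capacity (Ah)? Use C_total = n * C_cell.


Parallel capacities add: 3 * 2.987 Ah = 8.961 Ah

8.961 Ah


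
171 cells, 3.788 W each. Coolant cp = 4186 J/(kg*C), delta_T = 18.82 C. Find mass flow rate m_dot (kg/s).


Q_total = 171 * 3.788 = 647.75 W
m_dot = Q_total / (cp * dT) = 647.75 / (4186 * 18.82) = 0.008222 kg/s

0.008222 kg/s


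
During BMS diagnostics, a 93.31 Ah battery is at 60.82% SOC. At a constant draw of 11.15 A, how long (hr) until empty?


Step 1: remaining = SOC/100 * C_total = 60.82/100 * 93.31 = 56.751 Ah
Step 2: t = remaining / I = 56.751 / 11.15 = 5.090 hr

5.090 hr


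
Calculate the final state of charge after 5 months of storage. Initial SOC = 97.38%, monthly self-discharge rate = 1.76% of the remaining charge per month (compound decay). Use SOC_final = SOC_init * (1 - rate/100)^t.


decay = (1 - 1.76/100)^5 = 0.91504
SOC_final = 97.38 * 0.91504 = 89.11%

89.11%


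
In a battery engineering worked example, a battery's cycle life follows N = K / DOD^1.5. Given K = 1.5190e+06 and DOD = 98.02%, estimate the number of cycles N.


Step 1: DOD^1.5 = 98.02^1.5 = 970.45
Step 2: N = 1.5190e+06 / 970.45 = 1565 cycles

1565 cycles


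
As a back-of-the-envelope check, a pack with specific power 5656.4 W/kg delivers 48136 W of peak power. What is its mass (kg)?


m = P / SP = 48136 / 5656.4 = 8.510 kg

8.510 kg


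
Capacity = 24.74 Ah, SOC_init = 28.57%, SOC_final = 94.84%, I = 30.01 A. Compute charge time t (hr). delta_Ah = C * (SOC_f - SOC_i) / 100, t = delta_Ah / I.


Step 1: dSOC = 94.84% - 28.57% = 66.27%
Step 2: delta_Ah = 24.74 * 66.27 / 100 = 16.395 Ah
Step 3: t = 16.395 / 30.01 = 0.5463 hr

0.5463 hr


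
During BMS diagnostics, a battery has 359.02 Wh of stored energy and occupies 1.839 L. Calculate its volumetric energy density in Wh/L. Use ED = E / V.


Volumetric ED = 359.02 Wh / 1.839 L = 195.2 Wh/L

195.2 Wh/L


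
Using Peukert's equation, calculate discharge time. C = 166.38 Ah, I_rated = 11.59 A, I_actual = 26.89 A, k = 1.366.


t_rated = C / I_rated = 166.38 / 11.59 = 14.355 hr
(I_rated/I)^k = (0.43102)^1.366 = 0.31676
t = t_rated * (I_rated/I)^k = 14.355 * 0.31676 = 4.547 hr

4.547 hr


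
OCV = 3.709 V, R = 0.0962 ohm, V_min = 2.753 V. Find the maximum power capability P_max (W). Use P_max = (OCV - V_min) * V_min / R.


dV = OCV - V_min = 0.956 V (so I_max = dV / R)
P_max = dV * V_min / R = 0.956 * 2.753 / 0.0962 = 27.36 W

27.36 W


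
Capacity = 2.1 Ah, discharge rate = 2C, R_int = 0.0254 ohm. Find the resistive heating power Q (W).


Step 1: I = C_rate * capacity = 2 * 2.1 = 4.2 A
Step 2: Q = I^2 * R = 4.2^2 * 0.0254 = 17.64 * 0.0254 = 0.4481 W

0.4481 W


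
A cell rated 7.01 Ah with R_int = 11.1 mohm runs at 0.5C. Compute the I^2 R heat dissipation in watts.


Convert: R = 11.1 mohm = 0.0111 ohm
Step 1: I = C_rate * capacity = 0.5 * 7.01 = 3.505 A
Step 2: Q = I^2 * R = 3.505^2 * 0.0111 = 12.285 * 0.0111 = 0.1364 W

0.1364 W


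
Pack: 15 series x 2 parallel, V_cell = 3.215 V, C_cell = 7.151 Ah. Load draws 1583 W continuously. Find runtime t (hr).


Step 1: E_pack = Ns * V_cell * Np * C_cell = 15 * 3.215 * 2 * 7.151 = 689.71 Wh
Step 2: t = E_pack / P = 689.71 / 1583 = 0.4357 hr

0.4357 hr


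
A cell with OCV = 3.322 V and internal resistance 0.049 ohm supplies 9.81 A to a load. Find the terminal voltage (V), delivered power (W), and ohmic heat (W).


Step 1: V_terminal = OCV - I*R = 3.322 - 9.81 * 0.049 = 2.8413 V
Step 2: P_out = V_terminal * I = 2.8413 * 9.81 = 27.87 W
Step 3: Q = I^2 * R = 9.81^2 * 0.049 = 4.716 W

V=2.8413 V, P=27.87 W, Q=4.716 W


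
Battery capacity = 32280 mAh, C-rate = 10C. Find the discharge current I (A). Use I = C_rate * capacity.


Convert: capacity = 32280 mAh = 32.28 Ah
At 10C: I = 10 * 32.28 Ah = 322.8 A

322.8 A


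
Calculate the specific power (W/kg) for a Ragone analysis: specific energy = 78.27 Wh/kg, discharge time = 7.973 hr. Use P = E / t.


Specific power = 78.27 Wh/kg / 7.973 hr = 9.817 W/kg

9.817 W/kg


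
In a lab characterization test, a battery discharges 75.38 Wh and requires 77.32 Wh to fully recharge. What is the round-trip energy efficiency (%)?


eta_e = E_dis / E_chg * 100 = 75.38 / 77.32 * 100 = 97.49%

97.49%


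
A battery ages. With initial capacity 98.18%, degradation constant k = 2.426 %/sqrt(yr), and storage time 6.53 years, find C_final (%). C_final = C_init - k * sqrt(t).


Step 1: sqrt(6.53 yr) = 2.5554
Step 2: drop = 2.426 * 2.5554 = 6.1994
Step 3: C_final = 98.18 - 6.1994 = 91.98%

91.98%


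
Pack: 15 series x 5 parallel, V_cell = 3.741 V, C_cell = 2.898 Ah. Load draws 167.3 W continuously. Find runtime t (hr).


Step 1: E_pack = Ns * V_cell * Np * C_cell = 15 * 3.741 * 5 * 2.898 = 813.11 Wh
Step 2: t = E_pack / P = 813.11 / 167.3 = 4.860 hr

4.860 hr


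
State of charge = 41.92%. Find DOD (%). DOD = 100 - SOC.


DOD = 100 - SOC = 100 - 41.92 = 58.08%

58.08%


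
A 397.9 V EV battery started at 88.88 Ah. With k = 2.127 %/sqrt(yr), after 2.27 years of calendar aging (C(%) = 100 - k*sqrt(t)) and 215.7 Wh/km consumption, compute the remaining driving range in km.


Step 1: capacity retention = 100 - 2.127 * sqrt(2.27) = 100 - 2.127 * 1.5067 = 96.795%
Step 2: C_now = 88.88 * 96.795/100 = 86.031 Ah
Step 3: E_pack = V * C_now = 397.9 * 86.031 = 34232 Wh
Step 4: range = E_pack / consumption = 34232 / 215.7 = 158.7 km

158.7 km


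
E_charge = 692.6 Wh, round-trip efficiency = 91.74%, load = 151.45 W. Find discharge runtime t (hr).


Step 1: E_discharge = eta/100 * E_charge = 91.74/100 * 692.6 = 635.39 Wh
Step 2: t = E_discharge / P = 635.39 / 151.45 = 4.195 hr

4.195 hr


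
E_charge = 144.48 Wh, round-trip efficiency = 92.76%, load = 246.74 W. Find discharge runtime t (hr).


Step 1: E_discharge = eta/100 * E_charge = 92.76/100 * 144.48 = 134.02 Wh
Step 2: t = E_discharge / P = 134.02 / 246.74 = 0.5432 hr

0.5432 hr


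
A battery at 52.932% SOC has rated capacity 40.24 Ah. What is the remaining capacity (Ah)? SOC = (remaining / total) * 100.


remaining = SOC / 100 * total = 52.932 / 100 * 40.24 = 21.30 Ah

21.30 Ah


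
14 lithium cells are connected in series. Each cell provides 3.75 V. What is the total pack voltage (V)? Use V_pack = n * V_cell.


With 14 cells in series at 3.75 V each, V_pack = 52.5 V

52.5 V


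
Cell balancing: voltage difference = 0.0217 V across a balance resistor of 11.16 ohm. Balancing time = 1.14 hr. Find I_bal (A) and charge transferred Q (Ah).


First, Ohm's law: I_bal = 0.0217 V / 11.16 ohm = 0.0019444 A
Then Q = I * t = 0.0019444 A * 1.14 hr = 0.002217 Ah

I=0.0019444 A, Q=0.002217 Ah


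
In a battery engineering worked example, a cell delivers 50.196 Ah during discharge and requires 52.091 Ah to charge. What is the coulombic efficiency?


eta_c = Q_dis / Q_chg * 100 = 50.196 / 52.091 * 100 = 96.36%

96.36%


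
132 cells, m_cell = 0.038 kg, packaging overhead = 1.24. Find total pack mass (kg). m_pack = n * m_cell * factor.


Cell mass sum = 132 * 0.038 = 5.016 kg
With overhead 1.24: m_pack = 5.016 * 1.24 = 6.220 kg

6.220 kg


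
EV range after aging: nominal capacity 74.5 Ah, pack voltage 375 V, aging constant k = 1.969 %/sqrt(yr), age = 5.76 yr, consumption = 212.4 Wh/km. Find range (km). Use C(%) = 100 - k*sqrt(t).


Step 1: capacity retention = 100 - 1.969 * sqrt(5.76) = 100 - 1.969 * 2.4 = 95.274%
Step 2: C_now = 74.5 * 95.274/100 = 70.979 Ah
Step 3: E_pack = V * C_now = 375 * 70.979 = 26617 Wh
Step 4: range = E_pack / consumption = 26617 / 212.4 = 125.3 km

125.3 km


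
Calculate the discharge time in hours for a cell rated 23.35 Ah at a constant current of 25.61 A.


t = capacity / current = 23.35 / 25.61 = 0.9118 hr

0.9118 hr


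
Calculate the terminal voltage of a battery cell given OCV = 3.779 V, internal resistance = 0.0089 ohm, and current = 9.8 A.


IR drop = 9.8 * 0.0089 = 0.08722 V
V = 3.779 - 0.08722 = 3.692 V

3.692 V


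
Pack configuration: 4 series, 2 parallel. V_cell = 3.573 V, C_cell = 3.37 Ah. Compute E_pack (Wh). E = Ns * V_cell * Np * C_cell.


V_pack = 4 * 3.573 = 14.292 V
C_pack = 2 * 3.37 = 6.74 Ah
E = V_pack * C_pack = 14.292 * 6.74 = 96.33 Wh

96.33 Wh


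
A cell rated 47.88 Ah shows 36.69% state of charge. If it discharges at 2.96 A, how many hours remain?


Step 1: remaining = SOC/100 * C_total = 36.69/100 * 47.88 = 17.567 Ah
Step 2: t = remaining / I = 17.567 / 2.96 = 5.935 hr

5.935 hr


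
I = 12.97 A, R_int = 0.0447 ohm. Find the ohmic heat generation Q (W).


I^2 = 168.22
Q = 168.22 * 0.0447 = 7.519 W

7.519 W


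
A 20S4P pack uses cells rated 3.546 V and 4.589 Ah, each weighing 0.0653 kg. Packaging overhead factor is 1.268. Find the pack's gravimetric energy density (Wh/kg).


Step 1: V_pack = 20 * 3.546 = 70.92 V
Step 2: C_pack = 4 * 4.589 = 18.356 Ah
Step 3: E_pack = V_pack * C_pack = 70.92 * 18.356 = 1301.8 Wh
Step 4: m_pack = 20 * 4 * 0.0653 * 1.268 = 6.624 kg
Step 5: ED = E_pack / m_pack = 1301.8 / 6.624 = 196.5 Wh/kg

196.5 Wh/kg


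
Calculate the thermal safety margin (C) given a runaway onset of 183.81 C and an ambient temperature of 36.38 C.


Safety margin = 183.81 C - 36.38 C = 147.43 C

147.43 C


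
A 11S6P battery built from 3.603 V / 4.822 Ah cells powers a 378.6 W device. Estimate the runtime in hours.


Step 1: E_pack = Ns * V_cell * Np * C_cell = 11 * 3.603 * 6 * 4.822 = 1146.7 Wh
Step 2: t = E_pack / P = 1146.7 / 378.6 = 3.029 hr

3.029 hr


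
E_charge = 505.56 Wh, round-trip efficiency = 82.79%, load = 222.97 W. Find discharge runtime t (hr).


Step 1: E_discharge = eta/100 * E_charge = 82.79/100 * 505.56 = 418.55 Wh
Step 2: t = E_discharge / P = 418.55 / 222.97 = 1.877 hr

1.877 hr


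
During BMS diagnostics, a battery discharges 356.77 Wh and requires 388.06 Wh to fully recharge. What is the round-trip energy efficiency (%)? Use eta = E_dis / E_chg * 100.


eta_e = E_dis / E_chg * 100 = 356.77 / 388.06 * 100 = 91.94%

91.94%


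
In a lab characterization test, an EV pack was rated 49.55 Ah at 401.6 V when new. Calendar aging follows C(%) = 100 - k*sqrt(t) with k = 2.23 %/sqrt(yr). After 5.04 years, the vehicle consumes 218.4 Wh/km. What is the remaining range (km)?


Step 1: capacity retention = 100 - 2.23 * sqrt(5.04) = 100 - 2.23 * 2.245 = 94.994%
Step 2: C_now = 49.55 * 94.994/100 = 47.07 Ah
Step 3: E_pack = V * C_now = 401.6 * 47.07 = 18903 Wh
Step 4: range = E_pack / consumption = 18903 / 218.4 = 86.55 km

86.55 km


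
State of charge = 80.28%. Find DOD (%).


DOD = 100 - SOC = 100 - 80.28 = 19.72%

19.72%


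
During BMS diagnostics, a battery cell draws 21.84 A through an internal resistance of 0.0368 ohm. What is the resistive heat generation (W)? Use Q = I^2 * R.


Q = I^2 * R = 21.84^2 * 0.0368 = 17.55 W

17.55 W


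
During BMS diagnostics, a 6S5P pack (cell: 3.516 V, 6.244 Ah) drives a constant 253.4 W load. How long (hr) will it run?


Step 1: E_pack = Ns * V_cell * Np * C_cell = 6 * 3.516 * 5 * 6.244 = 658.62 Wh
Step 2: t = E_pack / P = 658.62 / 253.4 = 2.599 hr

2.599 hr


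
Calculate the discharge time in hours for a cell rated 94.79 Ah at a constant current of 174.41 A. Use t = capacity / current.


t = capacity / current = 94.79 / 174.41 = 0.5435 hr

0.5435 hr


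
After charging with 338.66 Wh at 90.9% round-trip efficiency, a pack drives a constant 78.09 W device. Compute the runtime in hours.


Step 1: E_discharge = eta/100 * E_charge = 90.9/100 * 338.66 = 307.84 Wh
Step 2: t = E_discharge / P = 307.84 / 78.09 = 3.942 hr

3.942 hr


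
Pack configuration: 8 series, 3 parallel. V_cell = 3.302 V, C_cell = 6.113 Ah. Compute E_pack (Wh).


V_pack = 8 * 3.302 = 26.416 V
C_pack = 3 * 6.113 = 18.339 Ah
E = V_pack * C_pack = 26.416 * 18.339 = 484.4 Wh

484.4 Wh


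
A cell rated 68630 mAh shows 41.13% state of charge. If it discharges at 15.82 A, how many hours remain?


Convert: C_total = 68630 mAh = 68.63 Ah
Step 1: remaining = SOC/100 * C_total = 41.13/100 * 68.63 = 28.228 Ah
Step 2: t = remaining / I = 28.228 / 15.82 = 1.784 hr

1.784 hr


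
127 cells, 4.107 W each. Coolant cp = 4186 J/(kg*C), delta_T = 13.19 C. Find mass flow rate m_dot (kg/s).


Q_total = 127 * 4.107 = 521.59 W
m_dot = Q_total / (cp * dT) = 521.59 / (4186 * 13.19) = 0.009447 kg/s

0.009447 kg/s


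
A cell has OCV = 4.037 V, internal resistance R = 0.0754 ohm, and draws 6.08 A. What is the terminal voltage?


V = OCV - I*R = 4.037 - 6.08 * 0.0754 = 3.579 V

3.579 V


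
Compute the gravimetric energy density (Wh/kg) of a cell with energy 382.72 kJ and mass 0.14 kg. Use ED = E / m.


Convert: E = 382.72 kJ = 106.31 Wh
ED = E / m = 106.31 / 0.14 = 759.4 Wh/kg

759.4 Wh/kg


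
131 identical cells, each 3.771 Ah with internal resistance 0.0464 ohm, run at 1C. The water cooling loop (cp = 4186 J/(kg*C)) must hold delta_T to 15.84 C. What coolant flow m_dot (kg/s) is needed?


Step 1: I = 1 * 3.771 = 3.771 A
Step 2: Q_cell = I^2 * R = 3.771^2 * 0.0464 = 0.65983 W
Step 3: Q_total = 131 * 0.65983 = 86.438 W
Step 4: m_dot = Q_total / (cp * dT) = 86.438 / (4186 * 15.84) = 0.001304 kg/s

0.001304 kg/s


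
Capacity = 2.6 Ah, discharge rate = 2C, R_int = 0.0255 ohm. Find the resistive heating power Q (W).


Step 1: I = C_rate * capacity = 2 * 2.6 = 5.2 A
Step 2: Q = I^2 * R = 5.2^2 * 0.0255 = 27.04 * 0.0255 = 0.6895 W

0.6895 W


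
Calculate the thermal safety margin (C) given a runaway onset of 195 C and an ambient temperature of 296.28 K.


Convert: T_ambient = 296.28 K = 23.13 C
margin = 195 - 23.13 = 171.87 C

171.87 C


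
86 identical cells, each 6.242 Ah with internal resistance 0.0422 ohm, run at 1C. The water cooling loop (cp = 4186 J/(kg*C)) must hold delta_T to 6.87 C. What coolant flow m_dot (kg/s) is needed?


Step 1: I = 1 * 6.242 = 6.242 A
Step 2: Q_cell = I^2 * R = 6.242^2 * 0.0422 = 1.6442 W
Step 3: Q_total = 86 * 1.6442 = 141.4 W
Step 4: m_dot = Q_total / (cp * dT) = 141.4 / (4186 * 6.87) = 0.004917 kg/s

0.004917 kg/s


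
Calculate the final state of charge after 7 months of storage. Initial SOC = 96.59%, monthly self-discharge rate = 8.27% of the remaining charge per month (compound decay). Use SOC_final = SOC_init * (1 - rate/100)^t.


decay = (1 - 8.27/100)^7 = 0.54649
SOC_final = 96.59 * 0.54649 = 52.79%

52.79%


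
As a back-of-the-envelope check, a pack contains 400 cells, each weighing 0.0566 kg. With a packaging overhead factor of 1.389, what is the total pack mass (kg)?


m_pack = n * m_cell * overhead = 400 * 0.0566 * 1.389 = 31.45 kg

31.45 kg


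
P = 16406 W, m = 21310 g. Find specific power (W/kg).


Convert: m = 21310 g = 21.31 kg
SP = P / m = 16406 / 21.31 = 769.9 W/kg

769.9 W/kg


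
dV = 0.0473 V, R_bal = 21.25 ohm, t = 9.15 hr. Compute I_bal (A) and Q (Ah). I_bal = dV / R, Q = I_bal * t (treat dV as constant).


I_bal = dV / R = 0.0473 / 21.25 = 0.0022259 A
Q = I_bal * t = 0.0022259 * 9.15 = 0.02037 Ah

I=0.0022259 A, Q=0.02037 Ah


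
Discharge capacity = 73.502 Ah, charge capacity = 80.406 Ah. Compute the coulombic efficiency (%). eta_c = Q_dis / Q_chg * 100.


eta_c = Q_dis / Q_chg * 100 = 73.502 / 80.406 * 100 = 91.41%

91.41%


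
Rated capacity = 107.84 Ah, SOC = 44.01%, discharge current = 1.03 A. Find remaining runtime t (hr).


Step 1: remaining = SOC/100 * C_total = 44.01/100 * 107.84 = 47.46 Ah
Step 2: t = remaining / I = 47.46 / 1.03 = 46.08 hr

46.08 hr


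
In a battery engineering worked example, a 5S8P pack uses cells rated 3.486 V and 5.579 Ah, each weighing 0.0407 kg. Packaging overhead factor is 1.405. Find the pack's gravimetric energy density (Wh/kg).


Step 1: V_pack = 5 * 3.486 = 17.43 V
Step 2: C_pack = 8 * 5.579 = 44.632 Ah
Step 3: E_pack = V_pack * C_pack = 17.43 * 44.632 = 777.94 Wh
Step 4: m_pack = 5 * 8 * 0.0407 * 1.405 = 2.2873 kg
Step 5: ED = E_pack / m_pack = 777.94 / 2.2873 = 340.1 Wh/kg

340.1 Wh/kg


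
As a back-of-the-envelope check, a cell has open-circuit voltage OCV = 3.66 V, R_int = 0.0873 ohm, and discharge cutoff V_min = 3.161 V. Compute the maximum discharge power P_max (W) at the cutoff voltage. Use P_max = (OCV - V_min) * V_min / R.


dV = OCV - V_min = 0.499 V (so I_max = dV / R)
P_max = dV * V_min / R = 0.499 * 3.161 / 0.0873 = 18.07 W

18.07 W


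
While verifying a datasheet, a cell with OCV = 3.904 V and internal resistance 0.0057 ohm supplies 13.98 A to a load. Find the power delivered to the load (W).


Step 1: V_terminal = OCV - I*R = 3.904 - 13.98 * 0.0057 = 3.8243 V
Step 2: P_out = V_terminal * I = 3.8243 * 13.98 = 53.46 W

53.46 W


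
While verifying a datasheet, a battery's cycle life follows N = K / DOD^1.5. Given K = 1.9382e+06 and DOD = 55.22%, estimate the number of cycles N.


DOD^1.5 = 410.34
N = K / DOD^1.5 = 1.9382e+06 / 410.34 = 4723

4723 cycles


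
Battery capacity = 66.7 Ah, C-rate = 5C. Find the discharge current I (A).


At 5C: I = 5 * 66.7 Ah = 333.5 A

333.5 A


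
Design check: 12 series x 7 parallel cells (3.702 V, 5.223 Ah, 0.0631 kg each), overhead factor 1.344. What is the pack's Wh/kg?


Step 1: V_pack = 12 * 3.702 = 44.424 V
Step 2: C_pack = 7 * 5.223 = 36.561 Ah
Step 3: E_pack = V_pack * C_pack = 44.424 * 36.561 = 1624.2 Wh
Step 4: m_pack = 12 * 7 * 0.0631 * 1.344 = 7.1237 kg
Step 5: ED = E_pack / m_pack = 1624.2 / 7.1237 = 228.0 Wh/kg

228.0 Wh/kg


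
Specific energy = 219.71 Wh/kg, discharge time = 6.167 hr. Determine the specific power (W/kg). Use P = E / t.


Specific power = 219.71 Wh/kg / 6.167 hr = 35.63 W/kg

35.63 W/kg


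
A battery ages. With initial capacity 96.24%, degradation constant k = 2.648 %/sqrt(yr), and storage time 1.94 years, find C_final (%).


Step 1: sqrt(1.94 yr) = 1.3928
Step 2: drop = 2.648 * 1.3928 = 3.6881
Step 3: C_final = 96.24 - 3.6881 = 92.55%

92.55%


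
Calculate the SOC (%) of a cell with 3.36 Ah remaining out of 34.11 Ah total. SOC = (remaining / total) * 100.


SOC = (remaining / total) * 100 = (3.36 / 34.11) * 100 = 9.850%

9.850%


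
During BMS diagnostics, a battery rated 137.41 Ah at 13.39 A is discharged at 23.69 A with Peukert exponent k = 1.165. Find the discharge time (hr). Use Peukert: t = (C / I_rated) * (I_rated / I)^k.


Step 1: t_rated = C / I_rated = 137.41 / 13.39 = 10.262 hr
Step 2: ratio = 13.39 / 23.69 = 0.56522
Step 3: ratio^k = 0.56522^1.165 = 0.51444
Step 4: t = t_rated * ratio^k = 10.262 * 0.51444 = 5.279 hr

5.279 hr


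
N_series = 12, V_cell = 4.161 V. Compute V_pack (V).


Series voltages add: 12 * 4.161 V = 49.932 V

49.932 V


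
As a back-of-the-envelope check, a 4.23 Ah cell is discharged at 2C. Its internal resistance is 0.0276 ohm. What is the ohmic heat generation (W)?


Step 1: I = C_rate * capacity = 2 * 4.23 = 8.46 A
Step 2: Q = I^2 * R = 8.46^2 * 0.0276 = 71.572 * 0.0276 = 1.975 W

1.975 W


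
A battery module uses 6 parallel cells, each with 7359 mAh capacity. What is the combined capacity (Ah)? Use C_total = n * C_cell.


Convert: C_cell = 7359 mAh = 7.359 Ah
C_total = 6 * 7.359 = 44.154 Ah

44.154 Ah


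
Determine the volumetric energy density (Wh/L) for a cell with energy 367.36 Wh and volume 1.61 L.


Volumetric ED = 367.36 Wh / 1.61 L = 228.2 Wh/L

228.2 Wh/L


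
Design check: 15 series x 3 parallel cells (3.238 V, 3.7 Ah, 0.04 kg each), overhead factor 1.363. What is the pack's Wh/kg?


Step 1: V_pack = 15 * 3.238 = 48.57 V
Step 2: C_pack = 3 * 3.7 = 11.1 Ah
Step 3: E_pack = V_pack * C_pack = 48.57 * 11.1 = 539.13 Wh
Step 4: m_pack = 15 * 3 * 0.04 * 1.363 = 2.4534 kg
Step 5: ED = E_pack / m_pack = 539.13 / 2.4534 = 219.7 Wh/kg

219.7 Wh/kg


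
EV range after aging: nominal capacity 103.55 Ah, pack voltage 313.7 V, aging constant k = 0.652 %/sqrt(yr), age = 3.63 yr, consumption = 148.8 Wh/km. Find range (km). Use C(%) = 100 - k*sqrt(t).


Step 1: capacity retention = 100 - 0.652 * sqrt(3.63) = 100 - 0.652 * 1.9053 = 98.758%
Step 2: C_now = 103.55 * 98.758/100 = 102.26 Ah
Step 3: E_pack = V * C_now = 313.7 * 102.26 = 32079 Wh
Step 4: range = E_pack / consumption = 32079 / 148.8 = 215.6 km

215.6 km


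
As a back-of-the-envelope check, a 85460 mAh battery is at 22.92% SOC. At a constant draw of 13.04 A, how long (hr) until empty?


Convert: C_total = 85460 mAh = 85.46 Ah
Step 1: remaining = SOC/100 * C_total = 22.92/100 * 85.46 = 19.587 Ah
Step 2: t = remaining / I = 19.587 / 13.04 = 1.502 hr

1.502 hr


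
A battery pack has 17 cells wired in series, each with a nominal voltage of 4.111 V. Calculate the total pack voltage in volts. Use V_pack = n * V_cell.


V_pack = n * V_cell = 17 * 4.111 = 69.887 V

69.887 V


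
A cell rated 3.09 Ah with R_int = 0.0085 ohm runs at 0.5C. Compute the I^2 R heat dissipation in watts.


Step 1: I = C_rate * capacity = 0.5 * 3.09 = 1.545 A
Step 2: Q = I^2 * R = 1.545^2 * 0.0085 = 2.387 * 0.0085 = 0.02029 W

0.02029 W


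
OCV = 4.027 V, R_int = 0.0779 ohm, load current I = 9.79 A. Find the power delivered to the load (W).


Step 1: V_terminal = OCV - I*R = 4.027 - 9.79 * 0.0779 = 3.2644 V
Step 2: P_out = V_terminal * I = 3.2644 * 9.79 = 31.96 W

31.96 W


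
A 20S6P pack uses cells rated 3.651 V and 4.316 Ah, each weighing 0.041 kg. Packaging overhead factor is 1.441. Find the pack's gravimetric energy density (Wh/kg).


Step 1: V_pack = 20 * 3.651 = 73.02 V
Step 2: C_pack = 6 * 4.316 = 25.896 Ah
Step 3: E_pack = V_pack * C_pack = 73.02 * 25.896 = 1890.9 Wh
Step 4: m_pack = 20 * 6 * 0.041 * 1.441 = 7.0897 kg
Step 5: ED = E_pack / m_pack = 1890.9 / 7.0897 = 266.7 Wh/kg

266.7 Wh/kg


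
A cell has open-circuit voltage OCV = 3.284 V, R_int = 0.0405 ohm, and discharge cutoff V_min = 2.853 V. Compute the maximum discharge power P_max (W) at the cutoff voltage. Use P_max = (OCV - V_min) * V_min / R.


dV = OCV - V_min = 0.431 V (so I_max = dV / R)
P_max = dV * V_min / R = 0.431 * 2.853 / 0.0405 = 30.36 W

30.36 W


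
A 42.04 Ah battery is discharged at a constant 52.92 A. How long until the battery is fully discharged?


Runtime = 42.04 Ah / 52.92 A = 0.7944 hr

0.7944 hr


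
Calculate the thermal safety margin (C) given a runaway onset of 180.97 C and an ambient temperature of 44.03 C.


Safety margin = 180.97 C - 44.03 C = 136.94 C

136.94 C


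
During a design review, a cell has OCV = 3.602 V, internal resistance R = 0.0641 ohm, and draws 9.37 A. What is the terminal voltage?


IR drop = 9.37 * 0.0641 = 0.60062 V
V = 3.602 - 0.60062 = 3.001 V

3.001 V


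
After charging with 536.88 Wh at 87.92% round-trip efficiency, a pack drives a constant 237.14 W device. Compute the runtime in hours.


Step 1: E_discharge = eta/100 * E_charge = 87.92/100 * 536.88 = 472.02 Wh
Step 2: t = E_discharge / P = 472.02 / 237.14 = 1.990 hr

1.990 hr


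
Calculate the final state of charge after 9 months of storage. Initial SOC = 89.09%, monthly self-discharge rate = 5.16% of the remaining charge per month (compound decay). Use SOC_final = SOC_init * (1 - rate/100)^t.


decay = (1 - 5.16/100)^9 = 0.62076
SOC_final = 89.09 * 0.62076 = 55.30%

55.30%


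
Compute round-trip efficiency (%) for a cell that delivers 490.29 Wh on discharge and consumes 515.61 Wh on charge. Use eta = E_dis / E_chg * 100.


eta_e = E_dis / E_chg * 100 = 490.29 / 515.61 * 100 = 95.09%

95.09%


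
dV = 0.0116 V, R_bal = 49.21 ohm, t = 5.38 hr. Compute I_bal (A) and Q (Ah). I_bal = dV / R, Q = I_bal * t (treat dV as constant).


I_bal = dV / R = 0.0116 / 49.21 = 2.3572e-04 A
Q = I_bal * t = 2.3572e-04 * 5.38 = 0.001268 Ah

I=2.3572e-04 A, Q=0.001268 Ah


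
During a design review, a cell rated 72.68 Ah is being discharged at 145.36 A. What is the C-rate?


C_rate = I / capacity = 145.36 / 72.68 = 2C

2C


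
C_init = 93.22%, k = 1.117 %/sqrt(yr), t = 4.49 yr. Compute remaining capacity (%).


sqrt(t) = sqrt(4.49) = 2.119
C_final = 93.22 - 1.117 * 2.119 = 90.85%

90.85%


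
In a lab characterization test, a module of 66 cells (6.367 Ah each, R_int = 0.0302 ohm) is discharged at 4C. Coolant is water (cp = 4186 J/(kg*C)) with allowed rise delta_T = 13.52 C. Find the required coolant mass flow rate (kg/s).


Step 1: I = 4 * 6.367 = 25.468 A
Step 2: Q_cell = I^2 * R = 25.468^2 * 0.0302 = 19.588 W
Step 3: Q_total = 66 * 19.588 = 1292.8 W
Step 4: m_dot = Q_total / (cp * dT) = 1292.8 / (4186 * 13.52) = 0.02284 kg/s

0.02284 kg/s


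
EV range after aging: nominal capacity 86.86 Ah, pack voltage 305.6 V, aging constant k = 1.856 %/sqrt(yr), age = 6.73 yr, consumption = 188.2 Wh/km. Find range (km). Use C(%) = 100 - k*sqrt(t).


Step 1: capacity retention = 100 - 1.856 * sqrt(6.73) = 100 - 1.856 * 2.5942 = 95.185%
Step 2: C_now = 86.86 * 95.185/100 = 82.678 Ah
Step 3: E_pack = V * C_now = 305.6 * 82.678 = 25266 Wh
Step 4: range = E_pack / consumption = 25266 / 188.2 = 134.3 km

134.3 km


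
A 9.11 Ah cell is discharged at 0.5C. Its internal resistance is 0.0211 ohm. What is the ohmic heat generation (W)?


Step 1: I = C_rate * capacity = 0.5 * 9.11 = 4.555 A
Step 2: Q = I^2 * R = 4.555^2 * 0.0211 = 20.748 * 0.0211 = 0.4378 W

0.4378 W


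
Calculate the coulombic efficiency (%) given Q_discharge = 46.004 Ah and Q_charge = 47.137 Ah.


eta_c = Q_dis / Q_chg * 100 = 46.004 / 47.137 * 100 = 97.60%

97.60%


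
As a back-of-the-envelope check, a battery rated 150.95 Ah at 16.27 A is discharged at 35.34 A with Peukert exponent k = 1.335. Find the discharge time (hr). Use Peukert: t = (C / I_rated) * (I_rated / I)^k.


t_rated = C / I_rated = 150.95 / 16.27 = 9.2778 hr
(I_rated/I)^k = (0.46038)^1.335 = 0.35503
t = t_rated * (I_rated/I)^k = 9.2778 * 0.35503 = 3.294 hr

3.294 hr


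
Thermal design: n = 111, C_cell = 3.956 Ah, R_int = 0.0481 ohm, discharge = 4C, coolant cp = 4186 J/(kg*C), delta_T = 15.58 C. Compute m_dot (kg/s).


Step 1: I = 4 * 3.956 = 15.824 A
Step 2: Q_cell = I^2 * R = 15.824^2 * 0.0481 = 12.044 W
Step 3: Q_total = 111 * 12.044 = 1336.9 W
Step 4: m_dot = Q_total / (cp * dT) = 1336.9 / (4186 * 15.58) = 0.02050 kg/s

0.02050 kg/s


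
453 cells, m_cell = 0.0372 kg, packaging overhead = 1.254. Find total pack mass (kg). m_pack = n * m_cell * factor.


m_pack = n * m_cell * overhead = 453 * 0.0372 * 1.254 = 21.13 kg

21.13 kg


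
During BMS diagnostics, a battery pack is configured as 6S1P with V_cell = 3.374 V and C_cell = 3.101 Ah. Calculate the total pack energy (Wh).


V_pack = 6 * 3.374 = 20.244 V
C_pack = 1 * 3.101 = 3.101 Ah
E = V_pack * C_pack = 20.244 * 3.101 = 62.78 Wh

62.78 Wh


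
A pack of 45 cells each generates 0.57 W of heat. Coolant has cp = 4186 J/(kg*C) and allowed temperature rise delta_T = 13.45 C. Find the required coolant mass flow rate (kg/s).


Step 1: Total heat Q = 45 * 0.57 W = 25.65 W
Step 2: denom = cp * dT = 4186 * 13.45 = 56302
Step 3: m_dot = 25.65 / 56302 = 4.556e-04 kg/s

4.556e-04 kg/s


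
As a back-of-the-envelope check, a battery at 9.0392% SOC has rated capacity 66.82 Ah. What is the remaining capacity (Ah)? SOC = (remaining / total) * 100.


remaining = SOC / 100 * total = 9.0392 / 100 * 66.82 = 6.040 Ah

6.040 Ah


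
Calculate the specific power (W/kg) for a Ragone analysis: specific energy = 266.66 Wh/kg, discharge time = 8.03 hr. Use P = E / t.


P_specific = E / t = 266.66 / 8.03 = 33.21 W/kg

33.21 W/kg


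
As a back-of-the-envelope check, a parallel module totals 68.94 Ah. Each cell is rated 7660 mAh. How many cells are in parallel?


Convert: C_cell = 7660 mAh = 7.66 Ah
n = C_total / C_cell = 68.94 / 7.66 = 9

9


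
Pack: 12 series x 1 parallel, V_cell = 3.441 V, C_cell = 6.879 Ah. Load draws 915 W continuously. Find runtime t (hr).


Step 1: E_pack = Ns * V_cell * Np * C_cell = 12 * 3.441 * 1 * 6.879 = 284.05 Wh
Step 2: t = E_pack / P = 284.05 / 915 = 0.3104 hr

0.3104 hr


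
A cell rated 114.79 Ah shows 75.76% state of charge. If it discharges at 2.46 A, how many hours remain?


Step 1: remaining = SOC/100 * C_total = 75.76/100 * 114.79 = 86.965 Ah
Step 2: t = remaining / I = 86.965 / 2.46 = 35.35 hr

35.35 hr


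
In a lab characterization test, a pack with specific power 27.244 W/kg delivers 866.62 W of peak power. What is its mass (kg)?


m = P / SP = 866.62 / 27.244 = 31.81 kg

31.81 kg


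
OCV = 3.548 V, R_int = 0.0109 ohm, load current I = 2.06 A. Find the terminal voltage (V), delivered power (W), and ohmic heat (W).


Step 1: V_terminal = OCV - I*R = 3.548 - 2.06 * 0.0109 = 3.5255 V
Step 2: P_out = V_terminal * I = 3.5255 * 2.06 = 7.263 W
Step 3: Q = I^2 * R = 2.06^2 * 0.0109 = 0.04626 W

V=3.5255 V, P=7.263 W, Q=0.04626 W


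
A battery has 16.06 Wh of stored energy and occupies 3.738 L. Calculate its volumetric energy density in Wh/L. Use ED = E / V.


Volumetric ED = 16.06 Wh / 3.738 L = 4.296 Wh/L

4.296 Wh/L


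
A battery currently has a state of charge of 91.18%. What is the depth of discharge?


DOD = 100 - SOC = 100 - 91.18 = 8.82%

8.82%


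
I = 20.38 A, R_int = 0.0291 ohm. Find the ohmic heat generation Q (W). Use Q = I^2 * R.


I^2 = 415.34
Q = 415.34 * 0.0291 = 12.09 W

12.09 W


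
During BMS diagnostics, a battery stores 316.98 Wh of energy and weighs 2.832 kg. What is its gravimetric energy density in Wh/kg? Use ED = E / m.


Specific energy = 316.98 Wh / 2.832 kg = 111.9 Wh/kg

111.9 Wh/kg


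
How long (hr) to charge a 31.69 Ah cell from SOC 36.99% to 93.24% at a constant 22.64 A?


Step 1: dSOC = 93.24% - 36.99% = 56.25%
Step 2: delta_Ah = 31.69 * 56.25 / 100 = 17.826 Ah
Step 3: t = 17.826 / 22.64 = 0.7874 hr

0.7874 hr


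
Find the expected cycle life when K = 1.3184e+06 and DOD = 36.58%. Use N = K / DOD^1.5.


DOD^1.5 = 221.24
N = K / DOD^1.5 = 1.3184e+06 / 221.24 = 5959

5959 cycles


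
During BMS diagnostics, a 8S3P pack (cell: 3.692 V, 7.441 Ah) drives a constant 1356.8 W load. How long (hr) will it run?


Step 1: E_pack = Ns * V_cell * Np * C_cell = 8 * 3.692 * 3 * 7.441 = 659.33 Wh
Step 2: t = E_pack / P = 659.33 / 1356.8 = 0.4859 hr

0.4859 hr


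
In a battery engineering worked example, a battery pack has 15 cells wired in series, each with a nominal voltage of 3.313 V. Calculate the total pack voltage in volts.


V_pack = n * V_cell = 15 * 3.313 = 49.695 V

49.695 V


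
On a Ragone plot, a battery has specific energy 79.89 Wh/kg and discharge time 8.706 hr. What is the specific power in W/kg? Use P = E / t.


Specific power = 79.89 Wh/kg / 8.706 hr = 9.176 W/kg

9.176 W/kg


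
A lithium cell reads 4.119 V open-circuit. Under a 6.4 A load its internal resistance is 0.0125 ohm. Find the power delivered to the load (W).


Step 1: V_terminal = OCV - I*R = 4.119 - 6.4 * 0.0125 = 4.039 V
Step 2: P_out = V_terminal * I = 4.039 * 6.4 = 25.85 W

25.85 W


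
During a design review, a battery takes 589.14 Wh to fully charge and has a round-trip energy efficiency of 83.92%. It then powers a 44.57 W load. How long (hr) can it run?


Step 1: E_discharge = eta/100 * E_charge = 83.92/100 * 589.14 = 494.41 Wh
Step 2: t = E_discharge / P = 494.41 / 44.57 = 11.09 hr

11.09 hr


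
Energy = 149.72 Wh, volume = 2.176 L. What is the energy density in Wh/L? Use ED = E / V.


ED = E / V = 149.72 / 2.176 = 68.81 Wh/L

68.81 Wh/L


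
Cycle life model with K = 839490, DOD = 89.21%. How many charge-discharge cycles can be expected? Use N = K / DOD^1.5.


DOD^1.5 = 842.6
N = K / DOD^1.5 = 839490 / 842.6 = 996.3

996.3 cycles
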